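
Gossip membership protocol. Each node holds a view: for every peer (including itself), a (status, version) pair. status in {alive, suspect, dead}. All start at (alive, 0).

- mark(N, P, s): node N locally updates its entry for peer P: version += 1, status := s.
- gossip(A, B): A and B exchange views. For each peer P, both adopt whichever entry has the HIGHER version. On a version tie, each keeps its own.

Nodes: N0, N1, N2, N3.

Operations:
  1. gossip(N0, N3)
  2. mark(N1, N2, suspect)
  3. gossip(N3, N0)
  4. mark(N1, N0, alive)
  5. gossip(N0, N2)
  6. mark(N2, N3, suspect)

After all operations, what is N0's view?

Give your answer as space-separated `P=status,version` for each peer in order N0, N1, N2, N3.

Answer: N0=alive,0 N1=alive,0 N2=alive,0 N3=alive,0

Derivation:
Op 1: gossip N0<->N3 -> N0.N0=(alive,v0) N0.N1=(alive,v0) N0.N2=(alive,v0) N0.N3=(alive,v0) | N3.N0=(alive,v0) N3.N1=(alive,v0) N3.N2=(alive,v0) N3.N3=(alive,v0)
Op 2: N1 marks N2=suspect -> (suspect,v1)
Op 3: gossip N3<->N0 -> N3.N0=(alive,v0) N3.N1=(alive,v0) N3.N2=(alive,v0) N3.N3=(alive,v0) | N0.N0=(alive,v0) N0.N1=(alive,v0) N0.N2=(alive,v0) N0.N3=(alive,v0)
Op 4: N1 marks N0=alive -> (alive,v1)
Op 5: gossip N0<->N2 -> N0.N0=(alive,v0) N0.N1=(alive,v0) N0.N2=(alive,v0) N0.N3=(alive,v0) | N2.N0=(alive,v0) N2.N1=(alive,v0) N2.N2=(alive,v0) N2.N3=(alive,v0)
Op 6: N2 marks N3=suspect -> (suspect,v1)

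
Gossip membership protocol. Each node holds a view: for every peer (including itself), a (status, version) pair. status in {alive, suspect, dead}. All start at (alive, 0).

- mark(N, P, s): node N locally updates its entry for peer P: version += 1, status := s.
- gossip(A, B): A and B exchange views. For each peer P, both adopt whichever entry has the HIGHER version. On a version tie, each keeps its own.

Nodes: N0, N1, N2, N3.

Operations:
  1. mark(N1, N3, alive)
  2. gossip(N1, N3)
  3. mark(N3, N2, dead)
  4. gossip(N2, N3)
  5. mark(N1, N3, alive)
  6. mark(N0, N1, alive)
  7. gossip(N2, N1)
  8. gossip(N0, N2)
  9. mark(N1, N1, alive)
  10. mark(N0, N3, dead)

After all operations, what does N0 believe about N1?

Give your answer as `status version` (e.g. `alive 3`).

Op 1: N1 marks N3=alive -> (alive,v1)
Op 2: gossip N1<->N3 -> N1.N0=(alive,v0) N1.N1=(alive,v0) N1.N2=(alive,v0) N1.N3=(alive,v1) | N3.N0=(alive,v0) N3.N1=(alive,v0) N3.N2=(alive,v0) N3.N3=(alive,v1)
Op 3: N3 marks N2=dead -> (dead,v1)
Op 4: gossip N2<->N3 -> N2.N0=(alive,v0) N2.N1=(alive,v0) N2.N2=(dead,v1) N2.N3=(alive,v1) | N3.N0=(alive,v0) N3.N1=(alive,v0) N3.N2=(dead,v1) N3.N3=(alive,v1)
Op 5: N1 marks N3=alive -> (alive,v2)
Op 6: N0 marks N1=alive -> (alive,v1)
Op 7: gossip N2<->N1 -> N2.N0=(alive,v0) N2.N1=(alive,v0) N2.N2=(dead,v1) N2.N3=(alive,v2) | N1.N0=(alive,v0) N1.N1=(alive,v0) N1.N2=(dead,v1) N1.N3=(alive,v2)
Op 8: gossip N0<->N2 -> N0.N0=(alive,v0) N0.N1=(alive,v1) N0.N2=(dead,v1) N0.N3=(alive,v2) | N2.N0=(alive,v0) N2.N1=(alive,v1) N2.N2=(dead,v1) N2.N3=(alive,v2)
Op 9: N1 marks N1=alive -> (alive,v1)
Op 10: N0 marks N3=dead -> (dead,v3)

Answer: alive 1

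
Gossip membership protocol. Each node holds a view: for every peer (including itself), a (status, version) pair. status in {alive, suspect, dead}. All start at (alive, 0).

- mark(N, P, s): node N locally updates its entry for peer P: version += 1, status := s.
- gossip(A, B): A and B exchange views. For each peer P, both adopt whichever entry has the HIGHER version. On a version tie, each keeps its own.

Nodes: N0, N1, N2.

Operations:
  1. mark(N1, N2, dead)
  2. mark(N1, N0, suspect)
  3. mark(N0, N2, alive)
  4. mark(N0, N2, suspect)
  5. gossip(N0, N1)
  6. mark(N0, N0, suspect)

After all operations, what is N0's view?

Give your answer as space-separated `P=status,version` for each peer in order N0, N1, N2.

Op 1: N1 marks N2=dead -> (dead,v1)
Op 2: N1 marks N0=suspect -> (suspect,v1)
Op 3: N0 marks N2=alive -> (alive,v1)
Op 4: N0 marks N2=suspect -> (suspect,v2)
Op 5: gossip N0<->N1 -> N0.N0=(suspect,v1) N0.N1=(alive,v0) N0.N2=(suspect,v2) | N1.N0=(suspect,v1) N1.N1=(alive,v0) N1.N2=(suspect,v2)
Op 6: N0 marks N0=suspect -> (suspect,v2)

Answer: N0=suspect,2 N1=alive,0 N2=suspect,2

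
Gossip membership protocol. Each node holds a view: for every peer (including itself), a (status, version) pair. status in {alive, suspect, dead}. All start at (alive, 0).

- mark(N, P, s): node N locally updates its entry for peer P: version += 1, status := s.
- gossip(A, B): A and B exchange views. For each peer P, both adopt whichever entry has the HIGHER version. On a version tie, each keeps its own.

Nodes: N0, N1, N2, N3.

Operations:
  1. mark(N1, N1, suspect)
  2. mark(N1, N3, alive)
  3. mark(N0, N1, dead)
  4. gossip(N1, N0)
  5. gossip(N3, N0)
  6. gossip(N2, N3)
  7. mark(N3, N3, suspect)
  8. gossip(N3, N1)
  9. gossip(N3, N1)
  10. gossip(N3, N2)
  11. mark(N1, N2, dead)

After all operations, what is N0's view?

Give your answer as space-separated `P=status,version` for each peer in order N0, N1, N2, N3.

Op 1: N1 marks N1=suspect -> (suspect,v1)
Op 2: N1 marks N3=alive -> (alive,v1)
Op 3: N0 marks N1=dead -> (dead,v1)
Op 4: gossip N1<->N0 -> N1.N0=(alive,v0) N1.N1=(suspect,v1) N1.N2=(alive,v0) N1.N3=(alive,v1) | N0.N0=(alive,v0) N0.N1=(dead,v1) N0.N2=(alive,v0) N0.N3=(alive,v1)
Op 5: gossip N3<->N0 -> N3.N0=(alive,v0) N3.N1=(dead,v1) N3.N2=(alive,v0) N3.N3=(alive,v1) | N0.N0=(alive,v0) N0.N1=(dead,v1) N0.N2=(alive,v0) N0.N3=(alive,v1)
Op 6: gossip N2<->N3 -> N2.N0=(alive,v0) N2.N1=(dead,v1) N2.N2=(alive,v0) N2.N3=(alive,v1) | N3.N0=(alive,v0) N3.N1=(dead,v1) N3.N2=(alive,v0) N3.N3=(alive,v1)
Op 7: N3 marks N3=suspect -> (suspect,v2)
Op 8: gossip N3<->N1 -> N3.N0=(alive,v0) N3.N1=(dead,v1) N3.N2=(alive,v0) N3.N3=(suspect,v2) | N1.N0=(alive,v0) N1.N1=(suspect,v1) N1.N2=(alive,v0) N1.N3=(suspect,v2)
Op 9: gossip N3<->N1 -> N3.N0=(alive,v0) N3.N1=(dead,v1) N3.N2=(alive,v0) N3.N3=(suspect,v2) | N1.N0=(alive,v0) N1.N1=(suspect,v1) N1.N2=(alive,v0) N1.N3=(suspect,v2)
Op 10: gossip N3<->N2 -> N3.N0=(alive,v0) N3.N1=(dead,v1) N3.N2=(alive,v0) N3.N3=(suspect,v2) | N2.N0=(alive,v0) N2.N1=(dead,v1) N2.N2=(alive,v0) N2.N3=(suspect,v2)
Op 11: N1 marks N2=dead -> (dead,v1)

Answer: N0=alive,0 N1=dead,1 N2=alive,0 N3=alive,1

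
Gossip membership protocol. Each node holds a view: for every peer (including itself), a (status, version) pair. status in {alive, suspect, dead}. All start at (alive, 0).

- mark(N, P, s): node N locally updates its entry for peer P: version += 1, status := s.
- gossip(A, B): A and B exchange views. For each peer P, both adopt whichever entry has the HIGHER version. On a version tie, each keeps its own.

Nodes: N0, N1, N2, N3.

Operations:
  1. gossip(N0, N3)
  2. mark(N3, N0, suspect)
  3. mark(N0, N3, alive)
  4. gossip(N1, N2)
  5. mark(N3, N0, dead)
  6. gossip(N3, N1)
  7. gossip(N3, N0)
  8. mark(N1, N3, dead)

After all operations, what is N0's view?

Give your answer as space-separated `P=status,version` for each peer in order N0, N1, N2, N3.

Answer: N0=dead,2 N1=alive,0 N2=alive,0 N3=alive,1

Derivation:
Op 1: gossip N0<->N3 -> N0.N0=(alive,v0) N0.N1=(alive,v0) N0.N2=(alive,v0) N0.N3=(alive,v0) | N3.N0=(alive,v0) N3.N1=(alive,v0) N3.N2=(alive,v0) N3.N3=(alive,v0)
Op 2: N3 marks N0=suspect -> (suspect,v1)
Op 3: N0 marks N3=alive -> (alive,v1)
Op 4: gossip N1<->N2 -> N1.N0=(alive,v0) N1.N1=(alive,v0) N1.N2=(alive,v0) N1.N3=(alive,v0) | N2.N0=(alive,v0) N2.N1=(alive,v0) N2.N2=(alive,v0) N2.N3=(alive,v0)
Op 5: N3 marks N0=dead -> (dead,v2)
Op 6: gossip N3<->N1 -> N3.N0=(dead,v2) N3.N1=(alive,v0) N3.N2=(alive,v0) N3.N3=(alive,v0) | N1.N0=(dead,v2) N1.N1=(alive,v0) N1.N2=(alive,v0) N1.N3=(alive,v0)
Op 7: gossip N3<->N0 -> N3.N0=(dead,v2) N3.N1=(alive,v0) N3.N2=(alive,v0) N3.N3=(alive,v1) | N0.N0=(dead,v2) N0.N1=(alive,v0) N0.N2=(alive,v0) N0.N3=(alive,v1)
Op 8: N1 marks N3=dead -> (dead,v1)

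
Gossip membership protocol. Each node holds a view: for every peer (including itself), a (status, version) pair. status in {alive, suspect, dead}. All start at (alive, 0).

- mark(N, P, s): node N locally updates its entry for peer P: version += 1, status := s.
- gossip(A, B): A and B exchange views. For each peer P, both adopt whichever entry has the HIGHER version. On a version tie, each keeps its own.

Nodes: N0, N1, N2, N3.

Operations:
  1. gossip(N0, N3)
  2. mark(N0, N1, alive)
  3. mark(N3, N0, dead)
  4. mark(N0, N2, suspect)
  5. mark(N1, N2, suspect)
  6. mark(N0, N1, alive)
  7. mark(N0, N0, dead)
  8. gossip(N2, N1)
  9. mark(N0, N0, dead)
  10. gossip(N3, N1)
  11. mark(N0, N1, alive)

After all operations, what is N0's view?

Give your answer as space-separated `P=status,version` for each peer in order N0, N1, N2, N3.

Answer: N0=dead,2 N1=alive,3 N2=suspect,1 N3=alive,0

Derivation:
Op 1: gossip N0<->N3 -> N0.N0=(alive,v0) N0.N1=(alive,v0) N0.N2=(alive,v0) N0.N3=(alive,v0) | N3.N0=(alive,v0) N3.N1=(alive,v0) N3.N2=(alive,v0) N3.N3=(alive,v0)
Op 2: N0 marks N1=alive -> (alive,v1)
Op 3: N3 marks N0=dead -> (dead,v1)
Op 4: N0 marks N2=suspect -> (suspect,v1)
Op 5: N1 marks N2=suspect -> (suspect,v1)
Op 6: N0 marks N1=alive -> (alive,v2)
Op 7: N0 marks N0=dead -> (dead,v1)
Op 8: gossip N2<->N1 -> N2.N0=(alive,v0) N2.N1=(alive,v0) N2.N2=(suspect,v1) N2.N3=(alive,v0) | N1.N0=(alive,v0) N1.N1=(alive,v0) N1.N2=(suspect,v1) N1.N3=(alive,v0)
Op 9: N0 marks N0=dead -> (dead,v2)
Op 10: gossip N3<->N1 -> N3.N0=(dead,v1) N3.N1=(alive,v0) N3.N2=(suspect,v1) N3.N3=(alive,v0) | N1.N0=(dead,v1) N1.N1=(alive,v0) N1.N2=(suspect,v1) N1.N3=(alive,v0)
Op 11: N0 marks N1=alive -> (alive,v3)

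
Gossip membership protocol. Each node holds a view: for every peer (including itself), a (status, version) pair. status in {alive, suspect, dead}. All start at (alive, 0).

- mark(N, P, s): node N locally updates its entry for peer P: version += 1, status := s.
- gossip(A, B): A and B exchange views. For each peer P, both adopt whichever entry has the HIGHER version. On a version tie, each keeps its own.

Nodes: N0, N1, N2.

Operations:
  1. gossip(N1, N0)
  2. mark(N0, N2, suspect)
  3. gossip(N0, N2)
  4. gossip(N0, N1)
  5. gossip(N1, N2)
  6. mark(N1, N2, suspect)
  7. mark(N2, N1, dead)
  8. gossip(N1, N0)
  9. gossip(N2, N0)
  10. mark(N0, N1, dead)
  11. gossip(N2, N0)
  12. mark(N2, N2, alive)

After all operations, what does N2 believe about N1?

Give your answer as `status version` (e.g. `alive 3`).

Op 1: gossip N1<->N0 -> N1.N0=(alive,v0) N1.N1=(alive,v0) N1.N2=(alive,v0) | N0.N0=(alive,v0) N0.N1=(alive,v0) N0.N2=(alive,v0)
Op 2: N0 marks N2=suspect -> (suspect,v1)
Op 3: gossip N0<->N2 -> N0.N0=(alive,v0) N0.N1=(alive,v0) N0.N2=(suspect,v1) | N2.N0=(alive,v0) N2.N1=(alive,v0) N2.N2=(suspect,v1)
Op 4: gossip N0<->N1 -> N0.N0=(alive,v0) N0.N1=(alive,v0) N0.N2=(suspect,v1) | N1.N0=(alive,v0) N1.N1=(alive,v0) N1.N2=(suspect,v1)
Op 5: gossip N1<->N2 -> N1.N0=(alive,v0) N1.N1=(alive,v0) N1.N2=(suspect,v1) | N2.N0=(alive,v0) N2.N1=(alive,v0) N2.N2=(suspect,v1)
Op 6: N1 marks N2=suspect -> (suspect,v2)
Op 7: N2 marks N1=dead -> (dead,v1)
Op 8: gossip N1<->N0 -> N1.N0=(alive,v0) N1.N1=(alive,v0) N1.N2=(suspect,v2) | N0.N0=(alive,v0) N0.N1=(alive,v0) N0.N2=(suspect,v2)
Op 9: gossip N2<->N0 -> N2.N0=(alive,v0) N2.N1=(dead,v1) N2.N2=(suspect,v2) | N0.N0=(alive,v0) N0.N1=(dead,v1) N0.N2=(suspect,v2)
Op 10: N0 marks N1=dead -> (dead,v2)
Op 11: gossip N2<->N0 -> N2.N0=(alive,v0) N2.N1=(dead,v2) N2.N2=(suspect,v2) | N0.N0=(alive,v0) N0.N1=(dead,v2) N0.N2=(suspect,v2)
Op 12: N2 marks N2=alive -> (alive,v3)

Answer: dead 2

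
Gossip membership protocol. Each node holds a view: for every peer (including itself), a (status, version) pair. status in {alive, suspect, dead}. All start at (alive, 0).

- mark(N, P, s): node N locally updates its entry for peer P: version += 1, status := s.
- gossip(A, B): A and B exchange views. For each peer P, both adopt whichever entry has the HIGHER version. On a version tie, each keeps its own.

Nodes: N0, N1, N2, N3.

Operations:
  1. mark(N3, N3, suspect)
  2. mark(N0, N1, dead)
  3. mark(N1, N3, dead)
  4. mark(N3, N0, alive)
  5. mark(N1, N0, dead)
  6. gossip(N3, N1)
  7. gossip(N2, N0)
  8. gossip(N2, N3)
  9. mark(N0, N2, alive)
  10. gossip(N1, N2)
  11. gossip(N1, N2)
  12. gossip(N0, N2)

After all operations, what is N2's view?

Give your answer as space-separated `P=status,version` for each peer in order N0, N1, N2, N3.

Op 1: N3 marks N3=suspect -> (suspect,v1)
Op 2: N0 marks N1=dead -> (dead,v1)
Op 3: N1 marks N3=dead -> (dead,v1)
Op 4: N3 marks N0=alive -> (alive,v1)
Op 5: N1 marks N0=dead -> (dead,v1)
Op 6: gossip N3<->N1 -> N3.N0=(alive,v1) N3.N1=(alive,v0) N3.N2=(alive,v0) N3.N3=(suspect,v1) | N1.N0=(dead,v1) N1.N1=(alive,v0) N1.N2=(alive,v0) N1.N3=(dead,v1)
Op 7: gossip N2<->N0 -> N2.N0=(alive,v0) N2.N1=(dead,v1) N2.N2=(alive,v0) N2.N3=(alive,v0) | N0.N0=(alive,v0) N0.N1=(dead,v1) N0.N2=(alive,v0) N0.N3=(alive,v0)
Op 8: gossip N2<->N3 -> N2.N0=(alive,v1) N2.N1=(dead,v1) N2.N2=(alive,v0) N2.N3=(suspect,v1) | N3.N0=(alive,v1) N3.N1=(dead,v1) N3.N2=(alive,v0) N3.N3=(suspect,v1)
Op 9: N0 marks N2=alive -> (alive,v1)
Op 10: gossip N1<->N2 -> N1.N0=(dead,v1) N1.N1=(dead,v1) N1.N2=(alive,v0) N1.N3=(dead,v1) | N2.N0=(alive,v1) N2.N1=(dead,v1) N2.N2=(alive,v0) N2.N3=(suspect,v1)
Op 11: gossip N1<->N2 -> N1.N0=(dead,v1) N1.N1=(dead,v1) N1.N2=(alive,v0) N1.N3=(dead,v1) | N2.N0=(alive,v1) N2.N1=(dead,v1) N2.N2=(alive,v0) N2.N3=(suspect,v1)
Op 12: gossip N0<->N2 -> N0.N0=(alive,v1) N0.N1=(dead,v1) N0.N2=(alive,v1) N0.N3=(suspect,v1) | N2.N0=(alive,v1) N2.N1=(dead,v1) N2.N2=(alive,v1) N2.N3=(suspect,v1)

Answer: N0=alive,1 N1=dead,1 N2=alive,1 N3=suspect,1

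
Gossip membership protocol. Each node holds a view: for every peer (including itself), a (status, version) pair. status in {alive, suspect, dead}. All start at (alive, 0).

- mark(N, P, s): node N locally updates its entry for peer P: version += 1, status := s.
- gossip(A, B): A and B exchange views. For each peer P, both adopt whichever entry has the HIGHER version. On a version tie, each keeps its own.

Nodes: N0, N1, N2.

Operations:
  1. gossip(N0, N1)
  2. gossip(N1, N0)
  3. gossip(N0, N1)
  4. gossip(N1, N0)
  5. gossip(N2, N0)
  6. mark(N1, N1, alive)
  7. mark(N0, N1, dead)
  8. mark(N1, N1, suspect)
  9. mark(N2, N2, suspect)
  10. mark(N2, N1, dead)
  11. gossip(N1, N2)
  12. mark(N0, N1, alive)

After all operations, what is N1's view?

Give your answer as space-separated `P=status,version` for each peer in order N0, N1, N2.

Answer: N0=alive,0 N1=suspect,2 N2=suspect,1

Derivation:
Op 1: gossip N0<->N1 -> N0.N0=(alive,v0) N0.N1=(alive,v0) N0.N2=(alive,v0) | N1.N0=(alive,v0) N1.N1=(alive,v0) N1.N2=(alive,v0)
Op 2: gossip N1<->N0 -> N1.N0=(alive,v0) N1.N1=(alive,v0) N1.N2=(alive,v0) | N0.N0=(alive,v0) N0.N1=(alive,v0) N0.N2=(alive,v0)
Op 3: gossip N0<->N1 -> N0.N0=(alive,v0) N0.N1=(alive,v0) N0.N2=(alive,v0) | N1.N0=(alive,v0) N1.N1=(alive,v0) N1.N2=(alive,v0)
Op 4: gossip N1<->N0 -> N1.N0=(alive,v0) N1.N1=(alive,v0) N1.N2=(alive,v0) | N0.N0=(alive,v0) N0.N1=(alive,v0) N0.N2=(alive,v0)
Op 5: gossip N2<->N0 -> N2.N0=(alive,v0) N2.N1=(alive,v0) N2.N2=(alive,v0) | N0.N0=(alive,v0) N0.N1=(alive,v0) N0.N2=(alive,v0)
Op 6: N1 marks N1=alive -> (alive,v1)
Op 7: N0 marks N1=dead -> (dead,v1)
Op 8: N1 marks N1=suspect -> (suspect,v2)
Op 9: N2 marks N2=suspect -> (suspect,v1)
Op 10: N2 marks N1=dead -> (dead,v1)
Op 11: gossip N1<->N2 -> N1.N0=(alive,v0) N1.N1=(suspect,v2) N1.N2=(suspect,v1) | N2.N0=(alive,v0) N2.N1=(suspect,v2) N2.N2=(suspect,v1)
Op 12: N0 marks N1=alive -> (alive,v2)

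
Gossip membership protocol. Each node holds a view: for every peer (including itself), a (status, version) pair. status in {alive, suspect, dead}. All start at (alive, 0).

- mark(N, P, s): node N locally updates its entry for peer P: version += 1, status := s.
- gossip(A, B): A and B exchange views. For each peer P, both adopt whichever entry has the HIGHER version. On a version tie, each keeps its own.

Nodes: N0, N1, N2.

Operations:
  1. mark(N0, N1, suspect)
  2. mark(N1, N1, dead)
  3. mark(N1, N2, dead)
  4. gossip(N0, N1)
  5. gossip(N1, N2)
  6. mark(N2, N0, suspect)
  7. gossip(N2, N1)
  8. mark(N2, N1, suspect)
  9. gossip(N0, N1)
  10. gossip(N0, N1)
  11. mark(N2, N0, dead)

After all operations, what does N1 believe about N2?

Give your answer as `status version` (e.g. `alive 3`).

Op 1: N0 marks N1=suspect -> (suspect,v1)
Op 2: N1 marks N1=dead -> (dead,v1)
Op 3: N1 marks N2=dead -> (dead,v1)
Op 4: gossip N0<->N1 -> N0.N0=(alive,v0) N0.N1=(suspect,v1) N0.N2=(dead,v1) | N1.N0=(alive,v0) N1.N1=(dead,v1) N1.N2=(dead,v1)
Op 5: gossip N1<->N2 -> N1.N0=(alive,v0) N1.N1=(dead,v1) N1.N2=(dead,v1) | N2.N0=(alive,v0) N2.N1=(dead,v1) N2.N2=(dead,v1)
Op 6: N2 marks N0=suspect -> (suspect,v1)
Op 7: gossip N2<->N1 -> N2.N0=(suspect,v1) N2.N1=(dead,v1) N2.N2=(dead,v1) | N1.N0=(suspect,v1) N1.N1=(dead,v1) N1.N2=(dead,v1)
Op 8: N2 marks N1=suspect -> (suspect,v2)
Op 9: gossip N0<->N1 -> N0.N0=(suspect,v1) N0.N1=(suspect,v1) N0.N2=(dead,v1) | N1.N0=(suspect,v1) N1.N1=(dead,v1) N1.N2=(dead,v1)
Op 10: gossip N0<->N1 -> N0.N0=(suspect,v1) N0.N1=(suspect,v1) N0.N2=(dead,v1) | N1.N0=(suspect,v1) N1.N1=(dead,v1) N1.N2=(dead,v1)
Op 11: N2 marks N0=dead -> (dead,v2)

Answer: dead 1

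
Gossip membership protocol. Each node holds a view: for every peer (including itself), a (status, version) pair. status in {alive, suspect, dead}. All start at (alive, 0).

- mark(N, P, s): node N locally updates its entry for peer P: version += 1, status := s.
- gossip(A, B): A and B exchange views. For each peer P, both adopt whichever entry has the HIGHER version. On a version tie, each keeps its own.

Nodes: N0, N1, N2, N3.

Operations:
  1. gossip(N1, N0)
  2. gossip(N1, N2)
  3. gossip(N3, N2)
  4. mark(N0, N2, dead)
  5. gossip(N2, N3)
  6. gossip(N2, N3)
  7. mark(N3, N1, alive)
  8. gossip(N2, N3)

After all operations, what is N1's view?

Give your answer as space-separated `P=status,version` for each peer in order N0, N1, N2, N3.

Answer: N0=alive,0 N1=alive,0 N2=alive,0 N3=alive,0

Derivation:
Op 1: gossip N1<->N0 -> N1.N0=(alive,v0) N1.N1=(alive,v0) N1.N2=(alive,v0) N1.N3=(alive,v0) | N0.N0=(alive,v0) N0.N1=(alive,v0) N0.N2=(alive,v0) N0.N3=(alive,v0)
Op 2: gossip N1<->N2 -> N1.N0=(alive,v0) N1.N1=(alive,v0) N1.N2=(alive,v0) N1.N3=(alive,v0) | N2.N0=(alive,v0) N2.N1=(alive,v0) N2.N2=(alive,v0) N2.N3=(alive,v0)
Op 3: gossip N3<->N2 -> N3.N0=(alive,v0) N3.N1=(alive,v0) N3.N2=(alive,v0) N3.N3=(alive,v0) | N2.N0=(alive,v0) N2.N1=(alive,v0) N2.N2=(alive,v0) N2.N3=(alive,v0)
Op 4: N0 marks N2=dead -> (dead,v1)
Op 5: gossip N2<->N3 -> N2.N0=(alive,v0) N2.N1=(alive,v0) N2.N2=(alive,v0) N2.N3=(alive,v0) | N3.N0=(alive,v0) N3.N1=(alive,v0) N3.N2=(alive,v0) N3.N3=(alive,v0)
Op 6: gossip N2<->N3 -> N2.N0=(alive,v0) N2.N1=(alive,v0) N2.N2=(alive,v0) N2.N3=(alive,v0) | N3.N0=(alive,v0) N3.N1=(alive,v0) N3.N2=(alive,v0) N3.N3=(alive,v0)
Op 7: N3 marks N1=alive -> (alive,v1)
Op 8: gossip N2<->N3 -> N2.N0=(alive,v0) N2.N1=(alive,v1) N2.N2=(alive,v0) N2.N3=(alive,v0) | N3.N0=(alive,v0) N3.N1=(alive,v1) N3.N2=(alive,v0) N3.N3=(alive,v0)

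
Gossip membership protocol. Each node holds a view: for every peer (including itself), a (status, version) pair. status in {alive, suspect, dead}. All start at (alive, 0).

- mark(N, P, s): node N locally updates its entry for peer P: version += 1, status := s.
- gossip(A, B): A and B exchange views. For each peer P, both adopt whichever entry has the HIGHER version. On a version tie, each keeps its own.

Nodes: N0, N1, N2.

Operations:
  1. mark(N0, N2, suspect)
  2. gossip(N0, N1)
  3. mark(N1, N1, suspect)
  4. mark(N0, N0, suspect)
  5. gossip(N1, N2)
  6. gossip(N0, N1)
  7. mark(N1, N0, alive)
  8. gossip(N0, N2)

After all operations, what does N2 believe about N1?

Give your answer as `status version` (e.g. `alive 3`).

Op 1: N0 marks N2=suspect -> (suspect,v1)
Op 2: gossip N0<->N1 -> N0.N0=(alive,v0) N0.N1=(alive,v0) N0.N2=(suspect,v1) | N1.N0=(alive,v0) N1.N1=(alive,v0) N1.N2=(suspect,v1)
Op 3: N1 marks N1=suspect -> (suspect,v1)
Op 4: N0 marks N0=suspect -> (suspect,v1)
Op 5: gossip N1<->N2 -> N1.N0=(alive,v0) N1.N1=(suspect,v1) N1.N2=(suspect,v1) | N2.N0=(alive,v0) N2.N1=(suspect,v1) N2.N2=(suspect,v1)
Op 6: gossip N0<->N1 -> N0.N0=(suspect,v1) N0.N1=(suspect,v1) N0.N2=(suspect,v1) | N1.N0=(suspect,v1) N1.N1=(suspect,v1) N1.N2=(suspect,v1)
Op 7: N1 marks N0=alive -> (alive,v2)
Op 8: gossip N0<->N2 -> N0.N0=(suspect,v1) N0.N1=(suspect,v1) N0.N2=(suspect,v1) | N2.N0=(suspect,v1) N2.N1=(suspect,v1) N2.N2=(suspect,v1)

Answer: suspect 1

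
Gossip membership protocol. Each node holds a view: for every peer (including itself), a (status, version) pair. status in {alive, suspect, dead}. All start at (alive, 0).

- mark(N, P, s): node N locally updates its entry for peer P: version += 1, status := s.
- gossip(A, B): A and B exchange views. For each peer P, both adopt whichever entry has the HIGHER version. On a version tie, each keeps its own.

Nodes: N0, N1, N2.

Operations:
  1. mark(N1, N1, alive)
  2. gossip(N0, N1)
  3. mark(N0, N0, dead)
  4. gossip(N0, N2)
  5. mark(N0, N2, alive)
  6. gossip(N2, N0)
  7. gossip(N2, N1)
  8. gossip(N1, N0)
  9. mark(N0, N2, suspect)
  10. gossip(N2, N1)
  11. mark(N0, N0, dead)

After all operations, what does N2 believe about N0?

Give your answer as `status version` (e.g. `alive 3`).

Answer: dead 1

Derivation:
Op 1: N1 marks N1=alive -> (alive,v1)
Op 2: gossip N0<->N1 -> N0.N0=(alive,v0) N0.N1=(alive,v1) N0.N2=(alive,v0) | N1.N0=(alive,v0) N1.N1=(alive,v1) N1.N2=(alive,v0)
Op 3: N0 marks N0=dead -> (dead,v1)
Op 4: gossip N0<->N2 -> N0.N0=(dead,v1) N0.N1=(alive,v1) N0.N2=(alive,v0) | N2.N0=(dead,v1) N2.N1=(alive,v1) N2.N2=(alive,v0)
Op 5: N0 marks N2=alive -> (alive,v1)
Op 6: gossip N2<->N0 -> N2.N0=(dead,v1) N2.N1=(alive,v1) N2.N2=(alive,v1) | N0.N0=(dead,v1) N0.N1=(alive,v1) N0.N2=(alive,v1)
Op 7: gossip N2<->N1 -> N2.N0=(dead,v1) N2.N1=(alive,v1) N2.N2=(alive,v1) | N1.N0=(dead,v1) N1.N1=(alive,v1) N1.N2=(alive,v1)
Op 8: gossip N1<->N0 -> N1.N0=(dead,v1) N1.N1=(alive,v1) N1.N2=(alive,v1) | N0.N0=(dead,v1) N0.N1=(alive,v1) N0.N2=(alive,v1)
Op 9: N0 marks N2=suspect -> (suspect,v2)
Op 10: gossip N2<->N1 -> N2.N0=(dead,v1) N2.N1=(alive,v1) N2.N2=(alive,v1) | N1.N0=(dead,v1) N1.N1=(alive,v1) N1.N2=(alive,v1)
Op 11: N0 marks N0=dead -> (dead,v2)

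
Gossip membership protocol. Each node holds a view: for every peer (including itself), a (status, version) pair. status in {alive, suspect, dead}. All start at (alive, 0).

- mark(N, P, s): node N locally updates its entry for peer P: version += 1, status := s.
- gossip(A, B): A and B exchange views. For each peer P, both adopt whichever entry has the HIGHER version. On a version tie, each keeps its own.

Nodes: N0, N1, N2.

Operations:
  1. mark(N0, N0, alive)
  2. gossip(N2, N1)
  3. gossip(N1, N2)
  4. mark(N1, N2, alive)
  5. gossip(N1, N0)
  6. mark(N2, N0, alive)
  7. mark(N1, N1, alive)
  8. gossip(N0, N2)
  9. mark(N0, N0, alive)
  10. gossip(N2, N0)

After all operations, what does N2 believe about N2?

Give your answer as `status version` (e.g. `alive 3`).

Op 1: N0 marks N0=alive -> (alive,v1)
Op 2: gossip N2<->N1 -> N2.N0=(alive,v0) N2.N1=(alive,v0) N2.N2=(alive,v0) | N1.N0=(alive,v0) N1.N1=(alive,v0) N1.N2=(alive,v0)
Op 3: gossip N1<->N2 -> N1.N0=(alive,v0) N1.N1=(alive,v0) N1.N2=(alive,v0) | N2.N0=(alive,v0) N2.N1=(alive,v0) N2.N2=(alive,v0)
Op 4: N1 marks N2=alive -> (alive,v1)
Op 5: gossip N1<->N0 -> N1.N0=(alive,v1) N1.N1=(alive,v0) N1.N2=(alive,v1) | N0.N0=(alive,v1) N0.N1=(alive,v0) N0.N2=(alive,v1)
Op 6: N2 marks N0=alive -> (alive,v1)
Op 7: N1 marks N1=alive -> (alive,v1)
Op 8: gossip N0<->N2 -> N0.N0=(alive,v1) N0.N1=(alive,v0) N0.N2=(alive,v1) | N2.N0=(alive,v1) N2.N1=(alive,v0) N2.N2=(alive,v1)
Op 9: N0 marks N0=alive -> (alive,v2)
Op 10: gossip N2<->N0 -> N2.N0=(alive,v2) N2.N1=(alive,v0) N2.N2=(alive,v1) | N0.N0=(alive,v2) N0.N1=(alive,v0) N0.N2=(alive,v1)

Answer: alive 1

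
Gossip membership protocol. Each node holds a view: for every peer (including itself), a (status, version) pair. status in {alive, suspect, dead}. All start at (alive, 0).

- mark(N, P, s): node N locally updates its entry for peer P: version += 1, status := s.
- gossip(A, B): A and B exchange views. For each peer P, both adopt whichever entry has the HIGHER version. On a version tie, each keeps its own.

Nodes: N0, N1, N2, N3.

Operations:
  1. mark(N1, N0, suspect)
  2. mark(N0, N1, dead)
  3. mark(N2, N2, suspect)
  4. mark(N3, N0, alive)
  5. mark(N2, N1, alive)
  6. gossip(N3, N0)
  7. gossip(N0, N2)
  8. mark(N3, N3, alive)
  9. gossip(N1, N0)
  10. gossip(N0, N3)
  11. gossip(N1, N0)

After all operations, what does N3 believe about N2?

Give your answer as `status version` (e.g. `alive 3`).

Answer: suspect 1

Derivation:
Op 1: N1 marks N0=suspect -> (suspect,v1)
Op 2: N0 marks N1=dead -> (dead,v1)
Op 3: N2 marks N2=suspect -> (suspect,v1)
Op 4: N3 marks N0=alive -> (alive,v1)
Op 5: N2 marks N1=alive -> (alive,v1)
Op 6: gossip N3<->N0 -> N3.N0=(alive,v1) N3.N1=(dead,v1) N3.N2=(alive,v0) N3.N3=(alive,v0) | N0.N0=(alive,v1) N0.N1=(dead,v1) N0.N2=(alive,v0) N0.N3=(alive,v0)
Op 7: gossip N0<->N2 -> N0.N0=(alive,v1) N0.N1=(dead,v1) N0.N2=(suspect,v1) N0.N3=(alive,v0) | N2.N0=(alive,v1) N2.N1=(alive,v1) N2.N2=(suspect,v1) N2.N3=(alive,v0)
Op 8: N3 marks N3=alive -> (alive,v1)
Op 9: gossip N1<->N0 -> N1.N0=(suspect,v1) N1.N1=(dead,v1) N1.N2=(suspect,v1) N1.N3=(alive,v0) | N0.N0=(alive,v1) N0.N1=(dead,v1) N0.N2=(suspect,v1) N0.N3=(alive,v0)
Op 10: gossip N0<->N3 -> N0.N0=(alive,v1) N0.N1=(dead,v1) N0.N2=(suspect,v1) N0.N3=(alive,v1) | N3.N0=(alive,v1) N3.N1=(dead,v1) N3.N2=(suspect,v1) N3.N3=(alive,v1)
Op 11: gossip N1<->N0 -> N1.N0=(suspect,v1) N1.N1=(dead,v1) N1.N2=(suspect,v1) N1.N3=(alive,v1) | N0.N0=(alive,v1) N0.N1=(dead,v1) N0.N2=(suspect,v1) N0.N3=(alive,v1)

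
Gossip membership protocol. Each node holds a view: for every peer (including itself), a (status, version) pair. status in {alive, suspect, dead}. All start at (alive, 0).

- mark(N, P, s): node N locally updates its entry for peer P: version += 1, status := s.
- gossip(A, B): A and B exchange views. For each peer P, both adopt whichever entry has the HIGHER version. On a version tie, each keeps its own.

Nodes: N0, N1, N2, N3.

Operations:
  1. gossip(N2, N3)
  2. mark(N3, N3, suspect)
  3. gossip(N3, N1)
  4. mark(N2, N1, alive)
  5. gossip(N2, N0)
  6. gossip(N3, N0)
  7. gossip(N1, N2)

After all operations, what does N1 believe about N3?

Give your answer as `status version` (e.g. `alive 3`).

Op 1: gossip N2<->N3 -> N2.N0=(alive,v0) N2.N1=(alive,v0) N2.N2=(alive,v0) N2.N3=(alive,v0) | N3.N0=(alive,v0) N3.N1=(alive,v0) N3.N2=(alive,v0) N3.N3=(alive,v0)
Op 2: N3 marks N3=suspect -> (suspect,v1)
Op 3: gossip N3<->N1 -> N3.N0=(alive,v0) N3.N1=(alive,v0) N3.N2=(alive,v0) N3.N3=(suspect,v1) | N1.N0=(alive,v0) N1.N1=(alive,v0) N1.N2=(alive,v0) N1.N3=(suspect,v1)
Op 4: N2 marks N1=alive -> (alive,v1)
Op 5: gossip N2<->N0 -> N2.N0=(alive,v0) N2.N1=(alive,v1) N2.N2=(alive,v0) N2.N3=(alive,v0) | N0.N0=(alive,v0) N0.N1=(alive,v1) N0.N2=(alive,v0) N0.N3=(alive,v0)
Op 6: gossip N3<->N0 -> N3.N0=(alive,v0) N3.N1=(alive,v1) N3.N2=(alive,v0) N3.N3=(suspect,v1) | N0.N0=(alive,v0) N0.N1=(alive,v1) N0.N2=(alive,v0) N0.N3=(suspect,v1)
Op 7: gossip N1<->N2 -> N1.N0=(alive,v0) N1.N1=(alive,v1) N1.N2=(alive,v0) N1.N3=(suspect,v1) | N2.N0=(alive,v0) N2.N1=(alive,v1) N2.N2=(alive,v0) N2.N3=(suspect,v1)

Answer: suspect 1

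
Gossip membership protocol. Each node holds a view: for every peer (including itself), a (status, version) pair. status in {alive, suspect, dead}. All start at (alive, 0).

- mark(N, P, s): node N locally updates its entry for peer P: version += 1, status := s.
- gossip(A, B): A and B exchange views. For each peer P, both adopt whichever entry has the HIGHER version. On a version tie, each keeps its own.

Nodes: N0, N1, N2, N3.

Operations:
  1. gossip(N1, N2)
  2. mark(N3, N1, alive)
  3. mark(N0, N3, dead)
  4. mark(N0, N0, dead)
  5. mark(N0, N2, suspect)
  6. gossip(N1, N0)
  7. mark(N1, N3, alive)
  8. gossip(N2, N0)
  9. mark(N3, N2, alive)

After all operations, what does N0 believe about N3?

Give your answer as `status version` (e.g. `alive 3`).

Answer: dead 1

Derivation:
Op 1: gossip N1<->N2 -> N1.N0=(alive,v0) N1.N1=(alive,v0) N1.N2=(alive,v0) N1.N3=(alive,v0) | N2.N0=(alive,v0) N2.N1=(alive,v0) N2.N2=(alive,v0) N2.N3=(alive,v0)
Op 2: N3 marks N1=alive -> (alive,v1)
Op 3: N0 marks N3=dead -> (dead,v1)
Op 4: N0 marks N0=dead -> (dead,v1)
Op 5: N0 marks N2=suspect -> (suspect,v1)
Op 6: gossip N1<->N0 -> N1.N0=(dead,v1) N1.N1=(alive,v0) N1.N2=(suspect,v1) N1.N3=(dead,v1) | N0.N0=(dead,v1) N0.N1=(alive,v0) N0.N2=(suspect,v1) N0.N3=(dead,v1)
Op 7: N1 marks N3=alive -> (alive,v2)
Op 8: gossip N2<->N0 -> N2.N0=(dead,v1) N2.N1=(alive,v0) N2.N2=(suspect,v1) N2.N3=(dead,v1) | N0.N0=(dead,v1) N0.N1=(alive,v0) N0.N2=(suspect,v1) N0.N3=(dead,v1)
Op 9: N3 marks N2=alive -> (alive,v1)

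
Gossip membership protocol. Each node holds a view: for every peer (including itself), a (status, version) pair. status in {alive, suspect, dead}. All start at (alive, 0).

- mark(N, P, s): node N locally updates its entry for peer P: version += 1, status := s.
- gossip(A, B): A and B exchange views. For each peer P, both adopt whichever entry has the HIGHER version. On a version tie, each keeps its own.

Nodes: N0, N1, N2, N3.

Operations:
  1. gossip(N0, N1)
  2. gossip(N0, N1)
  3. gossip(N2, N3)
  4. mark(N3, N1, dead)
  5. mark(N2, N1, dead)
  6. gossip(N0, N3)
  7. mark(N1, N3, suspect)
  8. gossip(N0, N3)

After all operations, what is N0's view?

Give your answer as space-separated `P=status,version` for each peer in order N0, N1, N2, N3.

Answer: N0=alive,0 N1=dead,1 N2=alive,0 N3=alive,0

Derivation:
Op 1: gossip N0<->N1 -> N0.N0=(alive,v0) N0.N1=(alive,v0) N0.N2=(alive,v0) N0.N3=(alive,v0) | N1.N0=(alive,v0) N1.N1=(alive,v0) N1.N2=(alive,v0) N1.N3=(alive,v0)
Op 2: gossip N0<->N1 -> N0.N0=(alive,v0) N0.N1=(alive,v0) N0.N2=(alive,v0) N0.N3=(alive,v0) | N1.N0=(alive,v0) N1.N1=(alive,v0) N1.N2=(alive,v0) N1.N3=(alive,v0)
Op 3: gossip N2<->N3 -> N2.N0=(alive,v0) N2.N1=(alive,v0) N2.N2=(alive,v0) N2.N3=(alive,v0) | N3.N0=(alive,v0) N3.N1=(alive,v0) N3.N2=(alive,v0) N3.N3=(alive,v0)
Op 4: N3 marks N1=dead -> (dead,v1)
Op 5: N2 marks N1=dead -> (dead,v1)
Op 6: gossip N0<->N3 -> N0.N0=(alive,v0) N0.N1=(dead,v1) N0.N2=(alive,v0) N0.N3=(alive,v0) | N3.N0=(alive,v0) N3.N1=(dead,v1) N3.N2=(alive,v0) N3.N3=(alive,v0)
Op 7: N1 marks N3=suspect -> (suspect,v1)
Op 8: gossip N0<->N3 -> N0.N0=(alive,v0) N0.N1=(dead,v1) N0.N2=(alive,v0) N0.N3=(alive,v0) | N3.N0=(alive,v0) N3.N1=(dead,v1) N3.N2=(alive,v0) N3.N3=(alive,v0)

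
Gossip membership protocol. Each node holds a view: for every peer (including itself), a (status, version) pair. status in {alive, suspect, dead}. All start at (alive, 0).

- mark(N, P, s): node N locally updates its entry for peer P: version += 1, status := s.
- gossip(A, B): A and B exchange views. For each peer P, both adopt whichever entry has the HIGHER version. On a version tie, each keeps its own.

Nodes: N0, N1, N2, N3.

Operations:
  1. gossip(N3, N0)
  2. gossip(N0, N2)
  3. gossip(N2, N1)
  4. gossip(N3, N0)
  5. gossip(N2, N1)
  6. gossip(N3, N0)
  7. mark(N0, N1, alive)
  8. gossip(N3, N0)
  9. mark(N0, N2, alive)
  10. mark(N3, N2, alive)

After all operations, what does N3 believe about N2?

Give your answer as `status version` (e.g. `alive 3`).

Answer: alive 1

Derivation:
Op 1: gossip N3<->N0 -> N3.N0=(alive,v0) N3.N1=(alive,v0) N3.N2=(alive,v0) N3.N3=(alive,v0) | N0.N0=(alive,v0) N0.N1=(alive,v0) N0.N2=(alive,v0) N0.N3=(alive,v0)
Op 2: gossip N0<->N2 -> N0.N0=(alive,v0) N0.N1=(alive,v0) N0.N2=(alive,v0) N0.N3=(alive,v0) | N2.N0=(alive,v0) N2.N1=(alive,v0) N2.N2=(alive,v0) N2.N3=(alive,v0)
Op 3: gossip N2<->N1 -> N2.N0=(alive,v0) N2.N1=(alive,v0) N2.N2=(alive,v0) N2.N3=(alive,v0) | N1.N0=(alive,v0) N1.N1=(alive,v0) N1.N2=(alive,v0) N1.N3=(alive,v0)
Op 4: gossip N3<->N0 -> N3.N0=(alive,v0) N3.N1=(alive,v0) N3.N2=(alive,v0) N3.N3=(alive,v0) | N0.N0=(alive,v0) N0.N1=(alive,v0) N0.N2=(alive,v0) N0.N3=(alive,v0)
Op 5: gossip N2<->N1 -> N2.N0=(alive,v0) N2.N1=(alive,v0) N2.N2=(alive,v0) N2.N3=(alive,v0) | N1.N0=(alive,v0) N1.N1=(alive,v0) N1.N2=(alive,v0) N1.N3=(alive,v0)
Op 6: gossip N3<->N0 -> N3.N0=(alive,v0) N3.N1=(alive,v0) N3.N2=(alive,v0) N3.N3=(alive,v0) | N0.N0=(alive,v0) N0.N1=(alive,v0) N0.N2=(alive,v0) N0.N3=(alive,v0)
Op 7: N0 marks N1=alive -> (alive,v1)
Op 8: gossip N3<->N0 -> N3.N0=(alive,v0) N3.N1=(alive,v1) N3.N2=(alive,v0) N3.N3=(alive,v0) | N0.N0=(alive,v0) N0.N1=(alive,v1) N0.N2=(alive,v0) N0.N3=(alive,v0)
Op 9: N0 marks N2=alive -> (alive,v1)
Op 10: N3 marks N2=alive -> (alive,v1)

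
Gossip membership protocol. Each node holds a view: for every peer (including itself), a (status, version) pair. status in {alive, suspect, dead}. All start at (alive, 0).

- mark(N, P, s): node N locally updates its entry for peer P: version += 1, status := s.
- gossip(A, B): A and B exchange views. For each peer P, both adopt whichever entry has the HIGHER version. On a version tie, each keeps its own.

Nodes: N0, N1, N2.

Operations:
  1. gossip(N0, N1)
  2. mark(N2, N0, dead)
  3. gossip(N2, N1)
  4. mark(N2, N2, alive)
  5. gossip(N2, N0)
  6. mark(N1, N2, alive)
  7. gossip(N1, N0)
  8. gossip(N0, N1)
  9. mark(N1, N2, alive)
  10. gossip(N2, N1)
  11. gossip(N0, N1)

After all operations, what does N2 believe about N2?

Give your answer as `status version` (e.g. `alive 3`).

Op 1: gossip N0<->N1 -> N0.N0=(alive,v0) N0.N1=(alive,v0) N0.N2=(alive,v0) | N1.N0=(alive,v0) N1.N1=(alive,v0) N1.N2=(alive,v0)
Op 2: N2 marks N0=dead -> (dead,v1)
Op 3: gossip N2<->N1 -> N2.N0=(dead,v1) N2.N1=(alive,v0) N2.N2=(alive,v0) | N1.N0=(dead,v1) N1.N1=(alive,v0) N1.N2=(alive,v0)
Op 4: N2 marks N2=alive -> (alive,v1)
Op 5: gossip N2<->N0 -> N2.N0=(dead,v1) N2.N1=(alive,v0) N2.N2=(alive,v1) | N0.N0=(dead,v1) N0.N1=(alive,v0) N0.N2=(alive,v1)
Op 6: N1 marks N2=alive -> (alive,v1)
Op 7: gossip N1<->N0 -> N1.N0=(dead,v1) N1.N1=(alive,v0) N1.N2=(alive,v1) | N0.N0=(dead,v1) N0.N1=(alive,v0) N0.N2=(alive,v1)
Op 8: gossip N0<->N1 -> N0.N0=(dead,v1) N0.N1=(alive,v0) N0.N2=(alive,v1) | N1.N0=(dead,v1) N1.N1=(alive,v0) N1.N2=(alive,v1)
Op 9: N1 marks N2=alive -> (alive,v2)
Op 10: gossip N2<->N1 -> N2.N0=(dead,v1) N2.N1=(alive,v0) N2.N2=(alive,v2) | N1.N0=(dead,v1) N1.N1=(alive,v0) N1.N2=(alive,v2)
Op 11: gossip N0<->N1 -> N0.N0=(dead,v1) N0.N1=(alive,v0) N0.N2=(alive,v2) | N1.N0=(dead,v1) N1.N1=(alive,v0) N1.N2=(alive,v2)

Answer: alive 2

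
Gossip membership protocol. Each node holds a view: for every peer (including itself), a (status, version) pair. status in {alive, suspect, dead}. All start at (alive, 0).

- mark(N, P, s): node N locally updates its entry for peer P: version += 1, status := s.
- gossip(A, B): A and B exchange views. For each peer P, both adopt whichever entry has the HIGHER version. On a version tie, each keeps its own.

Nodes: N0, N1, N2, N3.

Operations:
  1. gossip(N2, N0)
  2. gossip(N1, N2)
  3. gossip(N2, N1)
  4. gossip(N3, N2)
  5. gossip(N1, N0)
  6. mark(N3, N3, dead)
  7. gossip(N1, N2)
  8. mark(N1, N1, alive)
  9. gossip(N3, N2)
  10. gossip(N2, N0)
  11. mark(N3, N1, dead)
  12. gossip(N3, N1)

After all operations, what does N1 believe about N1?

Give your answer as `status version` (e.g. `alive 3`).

Op 1: gossip N2<->N0 -> N2.N0=(alive,v0) N2.N1=(alive,v0) N2.N2=(alive,v0) N2.N3=(alive,v0) | N0.N0=(alive,v0) N0.N1=(alive,v0) N0.N2=(alive,v0) N0.N3=(alive,v0)
Op 2: gossip N1<->N2 -> N1.N0=(alive,v0) N1.N1=(alive,v0) N1.N2=(alive,v0) N1.N3=(alive,v0) | N2.N0=(alive,v0) N2.N1=(alive,v0) N2.N2=(alive,v0) N2.N3=(alive,v0)
Op 3: gossip N2<->N1 -> N2.N0=(alive,v0) N2.N1=(alive,v0) N2.N2=(alive,v0) N2.N3=(alive,v0) | N1.N0=(alive,v0) N1.N1=(alive,v0) N1.N2=(alive,v0) N1.N3=(alive,v0)
Op 4: gossip N3<->N2 -> N3.N0=(alive,v0) N3.N1=(alive,v0) N3.N2=(alive,v0) N3.N3=(alive,v0) | N2.N0=(alive,v0) N2.N1=(alive,v0) N2.N2=(alive,v0) N2.N3=(alive,v0)
Op 5: gossip N1<->N0 -> N1.N0=(alive,v0) N1.N1=(alive,v0) N1.N2=(alive,v0) N1.N3=(alive,v0) | N0.N0=(alive,v0) N0.N1=(alive,v0) N0.N2=(alive,v0) N0.N3=(alive,v0)
Op 6: N3 marks N3=dead -> (dead,v1)
Op 7: gossip N1<->N2 -> N1.N0=(alive,v0) N1.N1=(alive,v0) N1.N2=(alive,v0) N1.N3=(alive,v0) | N2.N0=(alive,v0) N2.N1=(alive,v0) N2.N2=(alive,v0) N2.N3=(alive,v0)
Op 8: N1 marks N1=alive -> (alive,v1)
Op 9: gossip N3<->N2 -> N3.N0=(alive,v0) N3.N1=(alive,v0) N3.N2=(alive,v0) N3.N3=(dead,v1) | N2.N0=(alive,v0) N2.N1=(alive,v0) N2.N2=(alive,v0) N2.N3=(dead,v1)
Op 10: gossip N2<->N0 -> N2.N0=(alive,v0) N2.N1=(alive,v0) N2.N2=(alive,v0) N2.N3=(dead,v1) | N0.N0=(alive,v0) N0.N1=(alive,v0) N0.N2=(alive,v0) N0.N3=(dead,v1)
Op 11: N3 marks N1=dead -> (dead,v1)
Op 12: gossip N3<->N1 -> N3.N0=(alive,v0) N3.N1=(dead,v1) N3.N2=(alive,v0) N3.N3=(dead,v1) | N1.N0=(alive,v0) N1.N1=(alive,v1) N1.N2=(alive,v0) N1.N3=(dead,v1)

Answer: alive 1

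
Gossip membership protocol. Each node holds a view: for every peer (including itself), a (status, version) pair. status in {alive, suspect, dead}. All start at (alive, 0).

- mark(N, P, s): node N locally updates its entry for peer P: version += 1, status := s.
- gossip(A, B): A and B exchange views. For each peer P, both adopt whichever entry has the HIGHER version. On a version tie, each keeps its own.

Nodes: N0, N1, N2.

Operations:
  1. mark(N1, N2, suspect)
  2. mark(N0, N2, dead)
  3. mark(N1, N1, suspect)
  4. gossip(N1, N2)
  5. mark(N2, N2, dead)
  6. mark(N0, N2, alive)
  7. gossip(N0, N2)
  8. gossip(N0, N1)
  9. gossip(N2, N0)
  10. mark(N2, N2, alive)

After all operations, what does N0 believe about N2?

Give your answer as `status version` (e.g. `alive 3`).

Answer: alive 2

Derivation:
Op 1: N1 marks N2=suspect -> (suspect,v1)
Op 2: N0 marks N2=dead -> (dead,v1)
Op 3: N1 marks N1=suspect -> (suspect,v1)
Op 4: gossip N1<->N2 -> N1.N0=(alive,v0) N1.N1=(suspect,v1) N1.N2=(suspect,v1) | N2.N0=(alive,v0) N2.N1=(suspect,v1) N2.N2=(suspect,v1)
Op 5: N2 marks N2=dead -> (dead,v2)
Op 6: N0 marks N2=alive -> (alive,v2)
Op 7: gossip N0<->N2 -> N0.N0=(alive,v0) N0.N1=(suspect,v1) N0.N2=(alive,v2) | N2.N0=(alive,v0) N2.N1=(suspect,v1) N2.N2=(dead,v2)
Op 8: gossip N0<->N1 -> N0.N0=(alive,v0) N0.N1=(suspect,v1) N0.N2=(alive,v2) | N1.N0=(alive,v0) N1.N1=(suspect,v1) N1.N2=(alive,v2)
Op 9: gossip N2<->N0 -> N2.N0=(alive,v0) N2.N1=(suspect,v1) N2.N2=(dead,v2) | N0.N0=(alive,v0) N0.N1=(suspect,v1) N0.N2=(alive,v2)
Op 10: N2 marks N2=alive -> (alive,v3)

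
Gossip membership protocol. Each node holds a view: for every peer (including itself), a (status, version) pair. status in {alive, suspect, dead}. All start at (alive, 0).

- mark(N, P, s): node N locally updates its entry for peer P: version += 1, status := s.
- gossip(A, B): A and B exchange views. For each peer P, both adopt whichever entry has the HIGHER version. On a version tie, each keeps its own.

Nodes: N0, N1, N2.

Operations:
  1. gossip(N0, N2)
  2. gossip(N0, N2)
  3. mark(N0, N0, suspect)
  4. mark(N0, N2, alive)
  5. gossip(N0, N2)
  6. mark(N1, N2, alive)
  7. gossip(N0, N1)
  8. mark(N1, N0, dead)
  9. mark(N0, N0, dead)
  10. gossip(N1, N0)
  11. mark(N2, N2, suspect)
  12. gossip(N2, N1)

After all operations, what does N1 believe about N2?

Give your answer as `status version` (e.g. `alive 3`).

Op 1: gossip N0<->N2 -> N0.N0=(alive,v0) N0.N1=(alive,v0) N0.N2=(alive,v0) | N2.N0=(alive,v0) N2.N1=(alive,v0) N2.N2=(alive,v0)
Op 2: gossip N0<->N2 -> N0.N0=(alive,v0) N0.N1=(alive,v0) N0.N2=(alive,v0) | N2.N0=(alive,v0) N2.N1=(alive,v0) N2.N2=(alive,v0)
Op 3: N0 marks N0=suspect -> (suspect,v1)
Op 4: N0 marks N2=alive -> (alive,v1)
Op 5: gossip N0<->N2 -> N0.N0=(suspect,v1) N0.N1=(alive,v0) N0.N2=(alive,v1) | N2.N0=(suspect,v1) N2.N1=(alive,v0) N2.N2=(alive,v1)
Op 6: N1 marks N2=alive -> (alive,v1)
Op 7: gossip N0<->N1 -> N0.N0=(suspect,v1) N0.N1=(alive,v0) N0.N2=(alive,v1) | N1.N0=(suspect,v1) N1.N1=(alive,v0) N1.N2=(alive,v1)
Op 8: N1 marks N0=dead -> (dead,v2)
Op 9: N0 marks N0=dead -> (dead,v2)
Op 10: gossip N1<->N0 -> N1.N0=(dead,v2) N1.N1=(alive,v0) N1.N2=(alive,v1) | N0.N0=(dead,v2) N0.N1=(alive,v0) N0.N2=(alive,v1)
Op 11: N2 marks N2=suspect -> (suspect,v2)
Op 12: gossip N2<->N1 -> N2.N0=(dead,v2) N2.N1=(alive,v0) N2.N2=(suspect,v2) | N1.N0=(dead,v2) N1.N1=(alive,v0) N1.N2=(suspect,v2)

Answer: suspect 2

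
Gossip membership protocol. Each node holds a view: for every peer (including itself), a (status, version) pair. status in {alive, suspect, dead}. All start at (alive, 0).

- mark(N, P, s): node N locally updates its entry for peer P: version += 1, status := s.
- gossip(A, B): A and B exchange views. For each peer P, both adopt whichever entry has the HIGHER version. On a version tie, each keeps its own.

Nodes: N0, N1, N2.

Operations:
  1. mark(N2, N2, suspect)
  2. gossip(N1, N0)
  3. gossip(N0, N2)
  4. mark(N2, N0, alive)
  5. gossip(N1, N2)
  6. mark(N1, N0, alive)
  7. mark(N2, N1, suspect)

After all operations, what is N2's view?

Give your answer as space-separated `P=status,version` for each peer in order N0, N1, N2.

Op 1: N2 marks N2=suspect -> (suspect,v1)
Op 2: gossip N1<->N0 -> N1.N0=(alive,v0) N1.N1=(alive,v0) N1.N2=(alive,v0) | N0.N0=(alive,v0) N0.N1=(alive,v0) N0.N2=(alive,v0)
Op 3: gossip N0<->N2 -> N0.N0=(alive,v0) N0.N1=(alive,v0) N0.N2=(suspect,v1) | N2.N0=(alive,v0) N2.N1=(alive,v0) N2.N2=(suspect,v1)
Op 4: N2 marks N0=alive -> (alive,v1)
Op 5: gossip N1<->N2 -> N1.N0=(alive,v1) N1.N1=(alive,v0) N1.N2=(suspect,v1) | N2.N0=(alive,v1) N2.N1=(alive,v0) N2.N2=(suspect,v1)
Op 6: N1 marks N0=alive -> (alive,v2)
Op 7: N2 marks N1=suspect -> (suspect,v1)

Answer: N0=alive,1 N1=suspect,1 N2=suspect,1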